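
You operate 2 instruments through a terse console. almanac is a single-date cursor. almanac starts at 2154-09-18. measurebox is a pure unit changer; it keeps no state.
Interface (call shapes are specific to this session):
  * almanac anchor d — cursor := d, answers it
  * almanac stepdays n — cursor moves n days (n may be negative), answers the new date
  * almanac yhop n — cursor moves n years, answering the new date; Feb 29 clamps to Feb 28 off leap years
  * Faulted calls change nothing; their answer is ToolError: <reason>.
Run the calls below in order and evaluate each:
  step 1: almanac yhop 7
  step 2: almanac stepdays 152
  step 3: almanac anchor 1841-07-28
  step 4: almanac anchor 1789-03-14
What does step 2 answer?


Answer: 2162-02-17

Derivation:
→ almanac yhop(n='7')
← 2161-09-18
→ almanac stepdays(n='152')
← 2162-02-17
→ almanac anchor(d='1841-07-28')
← 1841-07-28
→ almanac anchor(d='1789-03-14')
← 1789-03-14


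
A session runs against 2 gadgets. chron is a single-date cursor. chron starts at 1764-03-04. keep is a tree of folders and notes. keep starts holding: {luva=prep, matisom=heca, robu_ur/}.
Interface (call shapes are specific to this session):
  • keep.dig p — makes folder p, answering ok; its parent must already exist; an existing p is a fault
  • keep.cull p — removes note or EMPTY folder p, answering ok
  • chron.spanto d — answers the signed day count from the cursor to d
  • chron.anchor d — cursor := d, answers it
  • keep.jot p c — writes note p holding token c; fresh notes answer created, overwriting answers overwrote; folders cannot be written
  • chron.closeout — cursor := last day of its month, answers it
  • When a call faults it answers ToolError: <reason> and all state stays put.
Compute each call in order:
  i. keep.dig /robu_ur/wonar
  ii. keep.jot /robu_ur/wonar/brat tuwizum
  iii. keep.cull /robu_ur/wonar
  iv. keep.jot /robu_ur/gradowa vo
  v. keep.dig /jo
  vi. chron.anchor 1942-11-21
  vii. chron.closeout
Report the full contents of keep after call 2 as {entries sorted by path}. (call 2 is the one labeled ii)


// 1. keep.dig(p=/robu_ur/wonar) => ok
// 2. keep.jot(p=/robu_ur/wonar/brat, c=tuwizum) => created
// 3. keep.cull(p=/robu_ur/wonar) => ToolError: not empty
// 4. keep.jot(p=/robu_ur/gradowa, c=vo) => created
// 5. keep.dig(p=/jo) => ok
// 6. chron.anchor(d=1942-11-21) => 1942-11-21
// 7. chron.closeout() => 1942-11-30

Answer: {luva=prep, matisom=heca, robu_ur/, robu_ur/wonar/, robu_ur/wonar/brat=tuwizum}


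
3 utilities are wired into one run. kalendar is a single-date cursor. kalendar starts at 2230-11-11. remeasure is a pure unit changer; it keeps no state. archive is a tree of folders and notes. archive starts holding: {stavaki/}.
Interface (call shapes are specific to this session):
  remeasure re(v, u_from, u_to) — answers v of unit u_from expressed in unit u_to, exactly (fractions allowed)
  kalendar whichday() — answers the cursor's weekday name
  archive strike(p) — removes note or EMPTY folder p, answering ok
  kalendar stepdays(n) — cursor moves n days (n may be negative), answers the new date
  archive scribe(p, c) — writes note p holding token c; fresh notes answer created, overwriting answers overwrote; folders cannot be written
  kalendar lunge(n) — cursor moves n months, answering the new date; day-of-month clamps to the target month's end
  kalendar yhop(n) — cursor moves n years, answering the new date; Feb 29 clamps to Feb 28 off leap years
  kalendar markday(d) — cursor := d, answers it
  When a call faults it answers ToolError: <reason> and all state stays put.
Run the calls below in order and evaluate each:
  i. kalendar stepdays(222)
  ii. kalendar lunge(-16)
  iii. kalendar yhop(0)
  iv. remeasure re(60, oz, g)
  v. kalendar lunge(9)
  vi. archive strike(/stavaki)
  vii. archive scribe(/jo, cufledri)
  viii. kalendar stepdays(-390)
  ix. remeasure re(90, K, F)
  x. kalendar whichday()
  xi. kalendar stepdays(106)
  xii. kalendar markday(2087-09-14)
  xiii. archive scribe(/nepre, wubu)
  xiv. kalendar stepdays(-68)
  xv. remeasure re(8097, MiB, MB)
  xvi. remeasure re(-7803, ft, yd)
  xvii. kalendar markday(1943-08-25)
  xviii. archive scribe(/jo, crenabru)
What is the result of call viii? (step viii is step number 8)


>>> kalendar stepdays n: 222
= 2231-06-21
>>> kalendar lunge n: -16
= 2230-02-21
>>> kalendar yhop n: 0
= 2230-02-21
>>> remeasure re v: 60 u_from: oz u_to: g
= 136077711/80000
>>> kalendar lunge n: 9
= 2230-11-21
>>> archive strike p: /stavaki
= ok
>>> archive scribe p: /jo c: cufledri
= created
>>> kalendar stepdays n: -390
= 2229-10-27
>>> remeasure re v: 90 u_from: K u_to: F
= -29767/100
>>> kalendar whichday
= Tuesday
>>> kalendar stepdays n: 106
= 2230-02-10
>>> kalendar markday d: 2087-09-14
= 2087-09-14
>>> archive scribe p: /nepre c: wubu
= created
>>> kalendar stepdays n: -68
= 2087-07-08
>>> remeasure re v: 8097 u_from: MiB u_to: MB
= 132661248/15625
>>> remeasure re v: -7803 u_from: ft u_to: yd
= -2601
>>> kalendar markday d: 1943-08-25
= 1943-08-25
>>> archive scribe p: /jo c: crenabru
= overwrote

Answer: 2229-10-27


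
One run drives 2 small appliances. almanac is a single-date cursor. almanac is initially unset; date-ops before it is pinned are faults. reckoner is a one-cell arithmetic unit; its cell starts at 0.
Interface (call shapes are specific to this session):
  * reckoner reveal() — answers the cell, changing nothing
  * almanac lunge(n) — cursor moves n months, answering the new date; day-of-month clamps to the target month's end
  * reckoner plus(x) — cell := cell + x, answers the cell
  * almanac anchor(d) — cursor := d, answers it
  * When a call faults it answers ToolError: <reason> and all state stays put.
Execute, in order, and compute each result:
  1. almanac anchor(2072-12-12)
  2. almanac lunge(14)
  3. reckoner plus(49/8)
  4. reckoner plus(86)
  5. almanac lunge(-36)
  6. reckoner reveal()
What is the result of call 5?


Answer: 2071-02-12

Derivation:
>>> almanac anchor d='2072-12-12'
:: 2072-12-12
>>> almanac lunge n='14'
:: 2074-02-12
>>> reckoner plus x='49/8'
:: 49/8
>>> reckoner plus x='86'
:: 737/8
>>> almanac lunge n='-36'
:: 2071-02-12
>>> reckoner reveal
:: 737/8


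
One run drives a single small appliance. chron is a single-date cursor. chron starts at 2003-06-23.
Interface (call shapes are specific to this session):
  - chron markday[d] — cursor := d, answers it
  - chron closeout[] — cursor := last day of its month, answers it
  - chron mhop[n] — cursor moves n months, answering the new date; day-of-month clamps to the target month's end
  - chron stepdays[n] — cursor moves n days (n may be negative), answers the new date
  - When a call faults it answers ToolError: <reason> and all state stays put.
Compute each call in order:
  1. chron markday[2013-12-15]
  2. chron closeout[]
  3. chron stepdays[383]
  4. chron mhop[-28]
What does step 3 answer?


Answer: 2015-01-18

Derivation:
! 1. chron markday(d=2013-12-15) -> 2013-12-15
! 2. chron closeout() -> 2013-12-31
! 3. chron stepdays(n=383) -> 2015-01-18
! 4. chron mhop(n=-28) -> 2012-09-18


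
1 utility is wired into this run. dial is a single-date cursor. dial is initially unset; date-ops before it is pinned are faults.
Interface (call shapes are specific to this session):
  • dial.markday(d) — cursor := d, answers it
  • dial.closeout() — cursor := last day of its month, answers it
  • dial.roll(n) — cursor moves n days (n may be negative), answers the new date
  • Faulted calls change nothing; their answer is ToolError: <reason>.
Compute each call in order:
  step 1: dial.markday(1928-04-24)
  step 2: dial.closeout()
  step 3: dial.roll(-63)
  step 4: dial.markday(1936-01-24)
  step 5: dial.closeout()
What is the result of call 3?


Answer: 1928-02-27

Derivation:
==> dial.markday(1928-04-24)
<== 1928-04-24
==> dial.closeout()
<== 1928-04-30
==> dial.roll(-63)
<== 1928-02-27
==> dial.markday(1936-01-24)
<== 1936-01-24
==> dial.closeout()
<== 1936-01-31


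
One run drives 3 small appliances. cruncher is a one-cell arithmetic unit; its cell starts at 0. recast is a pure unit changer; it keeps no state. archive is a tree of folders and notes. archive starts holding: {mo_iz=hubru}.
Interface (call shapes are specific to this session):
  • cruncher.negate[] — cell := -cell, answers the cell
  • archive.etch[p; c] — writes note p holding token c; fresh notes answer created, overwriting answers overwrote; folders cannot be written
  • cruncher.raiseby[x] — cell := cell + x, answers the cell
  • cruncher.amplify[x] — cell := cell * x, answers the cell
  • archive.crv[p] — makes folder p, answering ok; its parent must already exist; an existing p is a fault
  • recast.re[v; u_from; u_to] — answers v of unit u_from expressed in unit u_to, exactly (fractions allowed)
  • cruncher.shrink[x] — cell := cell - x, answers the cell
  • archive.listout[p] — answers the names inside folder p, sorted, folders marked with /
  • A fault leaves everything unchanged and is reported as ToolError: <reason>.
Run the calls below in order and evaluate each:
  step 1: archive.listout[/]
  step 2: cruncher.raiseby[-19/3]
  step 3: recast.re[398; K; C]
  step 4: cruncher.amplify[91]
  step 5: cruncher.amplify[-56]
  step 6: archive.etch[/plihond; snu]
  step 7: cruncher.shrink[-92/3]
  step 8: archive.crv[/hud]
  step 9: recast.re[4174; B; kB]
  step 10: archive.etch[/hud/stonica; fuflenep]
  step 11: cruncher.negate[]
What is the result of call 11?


Answer: -96916/3

Derivation:
>> archive.listout(p: /)
<< [mo_iz]
>> cruncher.raiseby(x: -19/3)
<< -19/3
>> recast.re(v: 398, u_from: K, u_to: C)
<< 2497/20
>> cruncher.amplify(x: 91)
<< -1729/3
>> cruncher.amplify(x: -56)
<< 96824/3
>> archive.etch(p: /plihond, c: snu)
<< created
>> cruncher.shrink(x: -92/3)
<< 96916/3
>> archive.crv(p: /hud)
<< ok
>> recast.re(v: 4174, u_from: B, u_to: kB)
<< 2087/500
>> archive.etch(p: /hud/stonica, c: fuflenep)
<< created
>> cruncher.negate()
<< -96916/3


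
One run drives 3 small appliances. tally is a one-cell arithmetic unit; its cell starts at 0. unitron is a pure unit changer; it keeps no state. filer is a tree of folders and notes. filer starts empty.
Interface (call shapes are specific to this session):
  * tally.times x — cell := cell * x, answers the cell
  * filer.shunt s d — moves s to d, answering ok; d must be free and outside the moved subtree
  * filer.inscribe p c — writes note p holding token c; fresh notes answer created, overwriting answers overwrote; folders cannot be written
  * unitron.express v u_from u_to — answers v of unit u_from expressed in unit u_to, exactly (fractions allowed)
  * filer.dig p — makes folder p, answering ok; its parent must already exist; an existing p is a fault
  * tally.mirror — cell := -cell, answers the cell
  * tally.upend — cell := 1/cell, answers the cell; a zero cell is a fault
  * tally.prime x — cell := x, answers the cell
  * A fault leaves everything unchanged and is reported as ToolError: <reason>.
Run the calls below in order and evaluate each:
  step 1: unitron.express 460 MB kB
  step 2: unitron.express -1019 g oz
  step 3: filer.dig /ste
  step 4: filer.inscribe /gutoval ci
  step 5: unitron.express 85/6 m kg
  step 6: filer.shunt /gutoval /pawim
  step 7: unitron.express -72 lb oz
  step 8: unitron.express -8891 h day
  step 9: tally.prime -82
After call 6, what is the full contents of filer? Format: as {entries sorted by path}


Step: unitron.express[v=460; u_from=MB; u_to=kB]
Result: 460000
Step: unitron.express[v=-1019; u_from=g; u_to=oz]
Result: -1630400000/45359237
Step: filer.dig[p=/ste]
Result: ok
Step: filer.inscribe[p=/gutoval; c=ci]
Result: created
Step: unitron.express[v=85/6; u_from=m; u_to=kg]
Result: ToolError: incompatible units
Step: filer.shunt[s=/gutoval; d=/pawim]
Result: ok
Step: unitron.express[v=-72; u_from=lb; u_to=oz]
Result: -1152
Step: unitron.express[v=-8891; u_from=h; u_to=day]
Result: -8891/24
Step: tally.prime[x=-82]
Result: -82

Answer: {pawim=ci, ste/}


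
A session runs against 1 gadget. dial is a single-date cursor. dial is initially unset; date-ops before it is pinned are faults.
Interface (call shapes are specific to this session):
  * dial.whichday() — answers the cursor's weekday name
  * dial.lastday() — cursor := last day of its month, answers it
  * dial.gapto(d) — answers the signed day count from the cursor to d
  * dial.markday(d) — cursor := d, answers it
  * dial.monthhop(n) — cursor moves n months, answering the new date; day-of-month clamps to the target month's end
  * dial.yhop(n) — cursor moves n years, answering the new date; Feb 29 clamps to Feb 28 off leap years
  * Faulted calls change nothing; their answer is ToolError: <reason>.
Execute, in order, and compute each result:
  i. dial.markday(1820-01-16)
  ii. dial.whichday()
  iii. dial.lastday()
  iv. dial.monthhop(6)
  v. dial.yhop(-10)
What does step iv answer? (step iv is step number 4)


! 1. dial.markday(d=1820-01-16) => 1820-01-16
! 2. dial.whichday() => Sunday
! 3. dial.lastday() => 1820-01-31
! 4. dial.monthhop(n=6) => 1820-07-31
! 5. dial.yhop(n=-10) => 1810-07-31

Answer: 1820-07-31


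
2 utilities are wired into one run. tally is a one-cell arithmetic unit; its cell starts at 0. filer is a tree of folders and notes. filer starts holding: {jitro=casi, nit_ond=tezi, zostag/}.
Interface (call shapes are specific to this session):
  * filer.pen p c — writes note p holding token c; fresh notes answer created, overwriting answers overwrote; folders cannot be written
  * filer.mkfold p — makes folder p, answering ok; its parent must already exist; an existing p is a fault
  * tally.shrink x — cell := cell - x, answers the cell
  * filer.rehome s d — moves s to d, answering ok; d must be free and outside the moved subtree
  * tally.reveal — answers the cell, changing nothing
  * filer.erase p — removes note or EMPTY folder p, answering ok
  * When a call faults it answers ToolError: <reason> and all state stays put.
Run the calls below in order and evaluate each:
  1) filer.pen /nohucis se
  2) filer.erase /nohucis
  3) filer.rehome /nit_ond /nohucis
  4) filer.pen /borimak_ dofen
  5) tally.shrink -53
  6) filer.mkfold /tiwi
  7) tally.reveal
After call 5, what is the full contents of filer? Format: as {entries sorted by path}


I call filer.pen passing /nohucis, se, and get created.
Using filer.erase passing /nohucis, which returns ok.
I invoke filer.rehome passing /nit_ond, /nohucis, and see ok.
Now I run filer.pen passing /borimak_, dofen, and observe created.
I run tally.shrink passing -53, giving 53.
I use filer.mkfold passing /tiwi, giving ok.
I invoke tally.reveal, which returns 53.

Answer: {borimak_=dofen, jitro=casi, nohucis=tezi, zostag/}


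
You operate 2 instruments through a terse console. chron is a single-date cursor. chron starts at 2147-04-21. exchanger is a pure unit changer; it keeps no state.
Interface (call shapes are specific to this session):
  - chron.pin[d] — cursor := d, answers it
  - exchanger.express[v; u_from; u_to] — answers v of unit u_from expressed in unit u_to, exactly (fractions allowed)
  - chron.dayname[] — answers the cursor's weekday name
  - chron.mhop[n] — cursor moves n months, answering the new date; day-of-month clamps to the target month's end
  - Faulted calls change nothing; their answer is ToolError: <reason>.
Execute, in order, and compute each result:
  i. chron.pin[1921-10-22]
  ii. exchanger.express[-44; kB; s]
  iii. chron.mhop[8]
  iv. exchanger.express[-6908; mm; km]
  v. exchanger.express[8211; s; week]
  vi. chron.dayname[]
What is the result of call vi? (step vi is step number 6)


Answer: Thursday

Derivation:
% 1. chron.pin(d→1921-10-22) ~> 1921-10-22
% 2. exchanger.express(v→-44, u_from→kB, u_to→s) ~> ToolError: incompatible units
% 3. chron.mhop(n→8) ~> 1922-06-22
% 4. exchanger.express(v→-6908, u_from→mm, u_to→km) ~> -1727/250000
% 5. exchanger.express(v→8211, u_from→s, u_to→week) ~> 391/28800
% 6. chron.dayname() ~> Thursday


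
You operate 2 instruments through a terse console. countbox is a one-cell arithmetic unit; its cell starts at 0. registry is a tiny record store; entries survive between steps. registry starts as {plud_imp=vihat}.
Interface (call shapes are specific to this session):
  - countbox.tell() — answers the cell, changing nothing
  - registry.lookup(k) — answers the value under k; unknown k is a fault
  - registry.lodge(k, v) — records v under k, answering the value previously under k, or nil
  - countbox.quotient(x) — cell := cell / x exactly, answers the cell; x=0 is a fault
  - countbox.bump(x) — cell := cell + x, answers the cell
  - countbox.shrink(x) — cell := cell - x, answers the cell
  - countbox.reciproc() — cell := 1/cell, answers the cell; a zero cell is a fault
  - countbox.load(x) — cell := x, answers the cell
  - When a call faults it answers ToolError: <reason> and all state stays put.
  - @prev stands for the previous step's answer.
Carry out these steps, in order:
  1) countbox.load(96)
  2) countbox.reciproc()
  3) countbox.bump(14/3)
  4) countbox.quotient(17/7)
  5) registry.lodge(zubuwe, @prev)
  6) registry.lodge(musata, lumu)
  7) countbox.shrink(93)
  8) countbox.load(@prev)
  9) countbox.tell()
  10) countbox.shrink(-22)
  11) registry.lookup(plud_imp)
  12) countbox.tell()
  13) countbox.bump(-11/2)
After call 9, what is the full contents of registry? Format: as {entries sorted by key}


Answer: {musata=lumu, plud_imp=vihat, zubuwe=3143/1632}

Derivation:
Step: load[96]
Result: 96
Step: reciproc[]
Result: 1/96
Step: bump[14/3]
Result: 449/96
Step: quotient[17/7]
Result: 3143/1632
Step: lodge[zubuwe; @prev]
Result: nil
Step: lodge[musata; lumu]
Result: nil
Step: shrink[93]
Result: -148633/1632
Step: load[@prev]
Result: -148633/1632
Step: tell[]
Result: -148633/1632
Step: shrink[-22]
Result: -112729/1632
Step: lookup[plud_imp]
Result: vihat
Step: tell[]
Result: -112729/1632
Step: bump[-11/2]
Result: -121705/1632


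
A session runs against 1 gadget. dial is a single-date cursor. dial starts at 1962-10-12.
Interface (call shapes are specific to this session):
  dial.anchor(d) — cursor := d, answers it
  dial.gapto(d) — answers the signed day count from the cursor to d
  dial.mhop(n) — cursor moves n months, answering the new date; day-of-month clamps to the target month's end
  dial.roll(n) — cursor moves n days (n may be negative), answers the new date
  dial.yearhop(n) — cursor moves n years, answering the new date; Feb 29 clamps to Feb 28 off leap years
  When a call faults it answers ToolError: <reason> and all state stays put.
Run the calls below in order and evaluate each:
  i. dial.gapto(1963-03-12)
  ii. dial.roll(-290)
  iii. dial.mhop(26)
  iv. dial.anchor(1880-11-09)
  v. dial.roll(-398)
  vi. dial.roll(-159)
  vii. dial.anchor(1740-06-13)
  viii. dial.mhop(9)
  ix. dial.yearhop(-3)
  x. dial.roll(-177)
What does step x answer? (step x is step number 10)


% gapto 1963-03-12
[out] 151
% roll -290
[out] 1961-12-26
% mhop 26
[out] 1964-02-26
% anchor 1880-11-09
[out] 1880-11-09
% roll -398
[out] 1879-10-08
% roll -159
[out] 1879-05-02
% anchor 1740-06-13
[out] 1740-06-13
% mhop 9
[out] 1741-03-13
% yearhop -3
[out] 1738-03-13
% roll -177
[out] 1737-09-17

Answer: 1737-09-17


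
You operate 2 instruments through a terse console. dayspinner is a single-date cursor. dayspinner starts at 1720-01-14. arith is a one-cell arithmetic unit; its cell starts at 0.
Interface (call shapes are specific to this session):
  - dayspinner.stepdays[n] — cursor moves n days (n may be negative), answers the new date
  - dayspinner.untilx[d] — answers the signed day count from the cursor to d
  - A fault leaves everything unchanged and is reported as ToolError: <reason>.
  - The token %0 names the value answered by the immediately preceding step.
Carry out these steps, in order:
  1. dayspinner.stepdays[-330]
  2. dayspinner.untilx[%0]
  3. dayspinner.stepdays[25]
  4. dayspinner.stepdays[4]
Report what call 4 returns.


Answer: 1719-03-19

Derivation:
! stepdays(n=-330) => 1719-02-18
! untilx(d=%0) => 0
! stepdays(n=25) => 1719-03-15
! stepdays(n=4) => 1719-03-19


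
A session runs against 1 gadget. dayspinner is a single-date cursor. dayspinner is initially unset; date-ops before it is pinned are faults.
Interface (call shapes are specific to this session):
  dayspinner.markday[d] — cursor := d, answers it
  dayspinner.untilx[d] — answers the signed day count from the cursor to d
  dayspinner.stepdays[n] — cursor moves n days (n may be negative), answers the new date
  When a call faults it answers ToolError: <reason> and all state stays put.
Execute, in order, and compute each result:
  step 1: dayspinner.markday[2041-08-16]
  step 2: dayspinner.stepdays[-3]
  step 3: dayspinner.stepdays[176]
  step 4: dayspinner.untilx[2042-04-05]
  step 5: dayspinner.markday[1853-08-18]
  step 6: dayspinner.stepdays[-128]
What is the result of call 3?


Answer: 2042-02-05

Derivation:
Step: markday[2041-08-16]
Result: 2041-08-16
Step: stepdays[-3]
Result: 2041-08-13
Step: stepdays[176]
Result: 2042-02-05
Step: untilx[2042-04-05]
Result: 59
Step: markday[1853-08-18]
Result: 1853-08-18
Step: stepdays[-128]
Result: 1853-04-12


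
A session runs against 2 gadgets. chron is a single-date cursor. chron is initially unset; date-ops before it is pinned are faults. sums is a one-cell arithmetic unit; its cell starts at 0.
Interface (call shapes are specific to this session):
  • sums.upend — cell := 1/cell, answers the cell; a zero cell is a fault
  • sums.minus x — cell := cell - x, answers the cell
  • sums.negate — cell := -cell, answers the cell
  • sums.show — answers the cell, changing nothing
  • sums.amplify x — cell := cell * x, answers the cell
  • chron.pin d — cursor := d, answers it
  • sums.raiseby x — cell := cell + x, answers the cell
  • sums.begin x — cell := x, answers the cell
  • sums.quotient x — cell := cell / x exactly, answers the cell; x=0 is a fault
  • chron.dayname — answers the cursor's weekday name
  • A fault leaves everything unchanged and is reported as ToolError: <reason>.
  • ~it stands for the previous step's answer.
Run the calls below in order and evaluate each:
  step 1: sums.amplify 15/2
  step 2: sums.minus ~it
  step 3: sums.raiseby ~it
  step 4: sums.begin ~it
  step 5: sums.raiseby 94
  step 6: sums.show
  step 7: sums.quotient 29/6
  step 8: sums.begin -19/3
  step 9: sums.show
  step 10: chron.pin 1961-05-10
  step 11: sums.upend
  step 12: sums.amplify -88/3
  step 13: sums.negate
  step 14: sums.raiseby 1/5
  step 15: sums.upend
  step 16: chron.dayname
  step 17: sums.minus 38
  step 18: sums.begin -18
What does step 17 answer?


~$ amplify x=15/2
= 0
~$ minus x=~it
= 0
~$ raiseby x=~it
= 0
~$ begin x=~it
= 0
~$ raiseby x=94
= 94
~$ show
= 94
~$ quotient x=29/6
= 564/29
~$ begin x=-19/3
= -19/3
~$ show
= -19/3
~$ pin d=1961-05-10
= 1961-05-10
~$ upend
= -3/19
~$ amplify x=-88/3
= 88/19
~$ negate
= -88/19
~$ raiseby x=1/5
= -421/95
~$ upend
= -95/421
~$ dayname
= Wednesday
~$ minus x=38
= -16093/421
~$ begin x=-18
= -18

Answer: -16093/421


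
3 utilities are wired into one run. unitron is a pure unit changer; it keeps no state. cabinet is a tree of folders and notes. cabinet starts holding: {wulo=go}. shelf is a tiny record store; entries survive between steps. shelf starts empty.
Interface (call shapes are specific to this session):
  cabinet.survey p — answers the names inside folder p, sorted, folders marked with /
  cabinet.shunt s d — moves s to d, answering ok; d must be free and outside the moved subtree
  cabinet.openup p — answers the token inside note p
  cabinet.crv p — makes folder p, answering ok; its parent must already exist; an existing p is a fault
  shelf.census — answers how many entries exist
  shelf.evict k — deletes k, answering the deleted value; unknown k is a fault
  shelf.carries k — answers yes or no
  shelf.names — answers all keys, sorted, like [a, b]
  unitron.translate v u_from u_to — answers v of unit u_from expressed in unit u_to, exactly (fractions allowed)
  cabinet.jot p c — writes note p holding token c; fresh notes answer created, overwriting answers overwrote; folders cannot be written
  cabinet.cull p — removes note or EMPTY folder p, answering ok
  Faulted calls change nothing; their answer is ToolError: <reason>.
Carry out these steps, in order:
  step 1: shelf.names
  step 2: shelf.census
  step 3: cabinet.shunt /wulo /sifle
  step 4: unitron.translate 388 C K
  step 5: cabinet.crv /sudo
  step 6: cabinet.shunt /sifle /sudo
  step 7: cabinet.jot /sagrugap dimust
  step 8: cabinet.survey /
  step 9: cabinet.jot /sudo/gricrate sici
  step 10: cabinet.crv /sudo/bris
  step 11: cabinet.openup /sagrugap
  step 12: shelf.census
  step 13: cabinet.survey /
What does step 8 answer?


Answer: [sagrugap, sifle, sudo/]

Derivation:
>>> names
= []
>>> census
= 0
>>> shunt s→/wulo d→/sifle
= ok
>>> translate v→388 u_from→C u_to→K
= 13223/20
>>> crv p→/sudo
= ok
>>> shunt s→/sifle d→/sudo
= ToolError: exists
>>> jot p→/sagrugap c→dimust
= created
>>> survey p→/
= [sagrugap, sifle, sudo/]
>>> jot p→/sudo/gricrate c→sici
= created
>>> crv p→/sudo/bris
= ok
>>> openup p→/sagrugap
= dimust
>>> census
= 0
>>> survey p→/
= [sagrugap, sifle, sudo/]


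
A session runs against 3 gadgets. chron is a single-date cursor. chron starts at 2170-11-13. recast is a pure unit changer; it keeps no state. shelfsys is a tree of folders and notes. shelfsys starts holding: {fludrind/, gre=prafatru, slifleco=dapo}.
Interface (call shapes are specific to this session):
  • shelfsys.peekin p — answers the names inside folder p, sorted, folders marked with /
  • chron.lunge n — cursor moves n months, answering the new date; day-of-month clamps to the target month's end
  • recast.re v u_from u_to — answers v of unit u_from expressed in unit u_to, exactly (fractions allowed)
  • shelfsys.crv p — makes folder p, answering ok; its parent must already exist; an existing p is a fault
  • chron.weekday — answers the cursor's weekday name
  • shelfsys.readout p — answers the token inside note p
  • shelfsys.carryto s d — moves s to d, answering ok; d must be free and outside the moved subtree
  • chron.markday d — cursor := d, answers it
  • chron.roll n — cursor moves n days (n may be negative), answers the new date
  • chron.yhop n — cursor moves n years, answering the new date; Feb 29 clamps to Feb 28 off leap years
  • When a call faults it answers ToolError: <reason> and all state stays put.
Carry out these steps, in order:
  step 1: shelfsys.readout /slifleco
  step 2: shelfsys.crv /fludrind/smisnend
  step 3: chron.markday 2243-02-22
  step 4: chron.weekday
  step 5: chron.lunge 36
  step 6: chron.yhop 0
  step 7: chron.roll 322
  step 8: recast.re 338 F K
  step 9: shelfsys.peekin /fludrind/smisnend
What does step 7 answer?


% shelfsys.readout p→/slifleco
[out] dapo
% shelfsys.crv p→/fludrind/smisnend
[out] ok
% chron.markday d→2243-02-22
[out] 2243-02-22
% chron.weekday
[out] Wednesday
% chron.lunge n→36
[out] 2246-02-22
% chron.yhop n→0
[out] 2246-02-22
% chron.roll n→322
[out] 2247-01-10
% recast.re v→338 u_from→F u_to→K
[out] 8863/20
% shelfsys.peekin p→/fludrind/smisnend
[out] []

Answer: 2247-01-10


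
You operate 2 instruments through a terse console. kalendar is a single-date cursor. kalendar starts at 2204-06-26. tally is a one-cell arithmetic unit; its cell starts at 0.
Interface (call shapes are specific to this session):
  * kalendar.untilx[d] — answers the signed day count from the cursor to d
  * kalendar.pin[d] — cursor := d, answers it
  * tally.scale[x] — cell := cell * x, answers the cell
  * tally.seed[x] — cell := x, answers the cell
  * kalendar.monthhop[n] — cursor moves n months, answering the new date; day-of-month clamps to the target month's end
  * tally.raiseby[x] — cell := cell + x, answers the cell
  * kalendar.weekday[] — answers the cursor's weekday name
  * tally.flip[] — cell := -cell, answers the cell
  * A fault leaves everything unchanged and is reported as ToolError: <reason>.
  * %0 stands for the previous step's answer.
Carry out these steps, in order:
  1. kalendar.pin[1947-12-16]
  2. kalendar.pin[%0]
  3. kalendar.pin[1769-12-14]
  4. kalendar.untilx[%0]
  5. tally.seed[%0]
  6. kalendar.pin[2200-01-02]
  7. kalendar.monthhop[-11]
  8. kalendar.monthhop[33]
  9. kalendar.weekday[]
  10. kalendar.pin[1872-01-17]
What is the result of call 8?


>> kalendar.pin(d: 1947-12-16)
<< 1947-12-16
>> kalendar.pin(d: %0)
<< 1947-12-16
>> kalendar.pin(d: 1769-12-14)
<< 1769-12-14
>> kalendar.untilx(d: %0)
<< 0
>> tally.seed(x: %0)
<< 0
>> kalendar.pin(d: 2200-01-02)
<< 2200-01-02
>> kalendar.monthhop(n: -11)
<< 2199-02-02
>> kalendar.monthhop(n: 33)
<< 2201-11-02
>> kalendar.weekday()
<< Monday
>> kalendar.pin(d: 1872-01-17)
<< 1872-01-17

Answer: 2201-11-02


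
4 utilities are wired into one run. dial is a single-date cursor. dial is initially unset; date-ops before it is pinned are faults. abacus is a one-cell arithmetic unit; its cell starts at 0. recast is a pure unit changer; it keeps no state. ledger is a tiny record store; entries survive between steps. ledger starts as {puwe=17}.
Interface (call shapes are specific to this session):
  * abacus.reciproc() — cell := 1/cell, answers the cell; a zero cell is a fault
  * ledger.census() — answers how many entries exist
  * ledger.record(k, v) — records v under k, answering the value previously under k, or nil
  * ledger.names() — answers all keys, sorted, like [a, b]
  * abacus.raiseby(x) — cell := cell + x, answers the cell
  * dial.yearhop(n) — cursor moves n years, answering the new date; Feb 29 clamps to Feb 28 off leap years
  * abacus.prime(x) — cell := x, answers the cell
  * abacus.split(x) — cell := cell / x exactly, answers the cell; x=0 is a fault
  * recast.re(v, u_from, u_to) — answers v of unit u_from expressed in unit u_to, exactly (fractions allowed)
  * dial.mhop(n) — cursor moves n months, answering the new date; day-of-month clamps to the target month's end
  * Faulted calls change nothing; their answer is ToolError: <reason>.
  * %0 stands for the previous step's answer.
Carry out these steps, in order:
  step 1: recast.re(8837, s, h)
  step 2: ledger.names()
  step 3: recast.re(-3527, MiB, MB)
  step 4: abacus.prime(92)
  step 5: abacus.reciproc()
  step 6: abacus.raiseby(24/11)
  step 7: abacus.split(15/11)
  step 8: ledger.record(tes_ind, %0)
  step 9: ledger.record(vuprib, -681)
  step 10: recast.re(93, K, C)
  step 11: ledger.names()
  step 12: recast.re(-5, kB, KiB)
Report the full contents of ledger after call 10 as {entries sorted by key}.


→ re(v→8837, u_from→s, u_to→h)
← 8837/3600
→ names()
← [puwe]
→ re(v→-3527, u_from→MiB, u_to→MB)
← -57786368/15625
→ prime(x→92)
← 92
→ reciproc()
← 1/92
→ raiseby(x→24/11)
← 2219/1012
→ split(x→15/11)
← 2219/1380
→ record(k→tes_ind, v→%0)
← nil
→ record(k→vuprib, v→-681)
← nil
→ re(v→93, u_from→K, u_to→C)
← -3603/20
→ names()
← [puwe, tes_ind, vuprib]
→ re(v→-5, u_from→kB, u_to→KiB)
← -625/128

Answer: {puwe=17, tes_ind=2219/1380, vuprib=-681}


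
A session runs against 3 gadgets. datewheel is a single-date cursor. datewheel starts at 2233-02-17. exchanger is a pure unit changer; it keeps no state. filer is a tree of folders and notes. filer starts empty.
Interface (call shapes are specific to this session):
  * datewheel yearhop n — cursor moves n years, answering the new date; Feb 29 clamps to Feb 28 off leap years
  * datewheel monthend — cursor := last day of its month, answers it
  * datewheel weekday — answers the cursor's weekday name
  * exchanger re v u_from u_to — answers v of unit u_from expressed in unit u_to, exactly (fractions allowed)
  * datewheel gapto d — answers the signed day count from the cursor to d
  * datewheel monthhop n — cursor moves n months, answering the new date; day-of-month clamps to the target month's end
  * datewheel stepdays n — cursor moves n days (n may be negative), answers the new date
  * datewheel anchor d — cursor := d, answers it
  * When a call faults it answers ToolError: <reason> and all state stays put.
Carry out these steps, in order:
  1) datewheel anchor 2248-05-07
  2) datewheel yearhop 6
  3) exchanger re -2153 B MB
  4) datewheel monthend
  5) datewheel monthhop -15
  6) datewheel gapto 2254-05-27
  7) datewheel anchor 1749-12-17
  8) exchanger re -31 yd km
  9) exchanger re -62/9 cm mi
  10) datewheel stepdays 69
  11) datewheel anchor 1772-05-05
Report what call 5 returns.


// 1. datewheel anchor(d='2248-05-07') -> 2248-05-07
// 2. datewheel yearhop(n='6') -> 2254-05-07
// 3. exchanger re(v='-2153', u_from='B', u_to='MB') -> -2153/1000000
// 4. datewheel monthend() -> 2254-05-31
// 5. datewheel monthhop(n='-15') -> 2253-02-28
// 6. datewheel gapto(d='2254-05-27') -> 453
// 7. datewheel anchor(d='1749-12-17') -> 1749-12-17
// 8. exchanger re(v='-31', u_from='yd', u_to='km') -> -35433/1250000
// 9. exchanger re(v='-62/9', u_from='cm', u_to='mi') -> -155/3621024
// 10. datewheel stepdays(n='69') -> 1750-02-24
// 11. datewheel anchor(d='1772-05-05') -> 1772-05-05

Answer: 2253-02-28


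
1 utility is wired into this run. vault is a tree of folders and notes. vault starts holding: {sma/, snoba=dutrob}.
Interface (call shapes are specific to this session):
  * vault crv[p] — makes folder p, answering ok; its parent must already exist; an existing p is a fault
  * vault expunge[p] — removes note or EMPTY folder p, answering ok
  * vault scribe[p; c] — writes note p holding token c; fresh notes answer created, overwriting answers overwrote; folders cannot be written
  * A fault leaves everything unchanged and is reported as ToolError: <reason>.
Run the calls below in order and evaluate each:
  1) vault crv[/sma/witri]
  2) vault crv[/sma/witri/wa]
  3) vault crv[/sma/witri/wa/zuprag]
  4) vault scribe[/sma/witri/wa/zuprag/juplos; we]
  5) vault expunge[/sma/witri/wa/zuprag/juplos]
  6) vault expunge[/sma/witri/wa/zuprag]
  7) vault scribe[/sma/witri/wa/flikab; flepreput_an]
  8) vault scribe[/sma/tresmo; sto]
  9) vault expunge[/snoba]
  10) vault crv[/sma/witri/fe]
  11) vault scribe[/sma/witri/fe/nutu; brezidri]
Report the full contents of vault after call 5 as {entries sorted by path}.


Step: vault crv[p='/sma/witri']
Result: ok
Step: vault crv[p='/sma/witri/wa']
Result: ok
Step: vault crv[p='/sma/witri/wa/zuprag']
Result: ok
Step: vault scribe[p='/sma/witri/wa/zuprag/juplos'; c='we']
Result: created
Step: vault expunge[p='/sma/witri/wa/zuprag/juplos']
Result: ok
Step: vault expunge[p='/sma/witri/wa/zuprag']
Result: ok
Step: vault scribe[p='/sma/witri/wa/flikab'; c='flepreput_an']
Result: created
Step: vault scribe[p='/sma/tresmo'; c='sto']
Result: created
Step: vault expunge[p='/snoba']
Result: ok
Step: vault crv[p='/sma/witri/fe']
Result: ok
Step: vault scribe[p='/sma/witri/fe/nutu'; c='brezidri']
Result: created

Answer: {sma/, sma/witri/, sma/witri/wa/, sma/witri/wa/zuprag/, snoba=dutrob}


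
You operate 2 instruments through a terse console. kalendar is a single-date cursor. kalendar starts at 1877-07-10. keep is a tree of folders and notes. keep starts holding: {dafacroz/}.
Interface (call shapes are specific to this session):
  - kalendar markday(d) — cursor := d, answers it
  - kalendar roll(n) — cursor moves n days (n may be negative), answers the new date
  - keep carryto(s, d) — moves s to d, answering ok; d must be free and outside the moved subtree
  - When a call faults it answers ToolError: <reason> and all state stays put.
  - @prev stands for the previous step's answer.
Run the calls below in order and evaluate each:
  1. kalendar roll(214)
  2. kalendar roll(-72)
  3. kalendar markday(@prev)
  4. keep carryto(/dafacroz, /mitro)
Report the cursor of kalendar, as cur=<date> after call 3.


I try kalendar roll(n='214'), — result: 1878-02-09.
Then kalendar roll(n='-72'), yielding 1877-11-29.
I invoke kalendar markday(d='@prev'), → 1877-11-29.
I run keep carryto(s='/dafacroz', d='/mitro'), and observe ok.

Answer: cur=1877-11-29


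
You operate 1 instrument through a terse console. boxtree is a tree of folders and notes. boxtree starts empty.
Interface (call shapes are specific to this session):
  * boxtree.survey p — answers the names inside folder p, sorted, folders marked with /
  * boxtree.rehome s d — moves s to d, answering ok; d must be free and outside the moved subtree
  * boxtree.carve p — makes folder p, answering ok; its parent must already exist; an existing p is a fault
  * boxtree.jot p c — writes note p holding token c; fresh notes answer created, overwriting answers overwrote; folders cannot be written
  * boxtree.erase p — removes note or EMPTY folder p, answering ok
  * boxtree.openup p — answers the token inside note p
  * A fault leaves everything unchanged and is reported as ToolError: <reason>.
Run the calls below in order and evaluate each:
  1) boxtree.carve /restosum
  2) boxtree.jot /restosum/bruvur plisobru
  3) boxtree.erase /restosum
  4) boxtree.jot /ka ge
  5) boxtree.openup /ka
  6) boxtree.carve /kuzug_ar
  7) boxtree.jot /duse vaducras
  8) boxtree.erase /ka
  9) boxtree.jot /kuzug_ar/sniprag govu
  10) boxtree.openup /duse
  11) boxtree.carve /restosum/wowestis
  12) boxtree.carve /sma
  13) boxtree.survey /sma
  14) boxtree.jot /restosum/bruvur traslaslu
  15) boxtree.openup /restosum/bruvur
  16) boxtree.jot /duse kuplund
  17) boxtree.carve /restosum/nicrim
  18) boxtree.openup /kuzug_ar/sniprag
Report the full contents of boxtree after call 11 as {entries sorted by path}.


! 1. carve(p: /restosum) ~> ok
! 2. jot(p: /restosum/bruvur, c: plisobru) ~> created
! 3. erase(p: /restosum) ~> ToolError: not empty
! 4. jot(p: /ka, c: ge) ~> created
! 5. openup(p: /ka) ~> ge
! 6. carve(p: /kuzug_ar) ~> ok
! 7. jot(p: /duse, c: vaducras) ~> created
! 8. erase(p: /ka) ~> ok
! 9. jot(p: /kuzug_ar/sniprag, c: govu) ~> created
! 10. openup(p: /duse) ~> vaducras
! 11. carve(p: /restosum/wowestis) ~> ok
! 12. carve(p: /sma) ~> ok
! 13. survey(p: /sma) ~> []
! 14. jot(p: /restosum/bruvur, c: traslaslu) ~> overwrote
! 15. openup(p: /restosum/bruvur) ~> traslaslu
! 16. jot(p: /duse, c: kuplund) ~> overwrote
! 17. carve(p: /restosum/nicrim) ~> ok
! 18. openup(p: /kuzug_ar/sniprag) ~> govu

Answer: {duse=vaducras, kuzug_ar/, kuzug_ar/sniprag=govu, restosum/, restosum/bruvur=plisobru, restosum/wowestis/}


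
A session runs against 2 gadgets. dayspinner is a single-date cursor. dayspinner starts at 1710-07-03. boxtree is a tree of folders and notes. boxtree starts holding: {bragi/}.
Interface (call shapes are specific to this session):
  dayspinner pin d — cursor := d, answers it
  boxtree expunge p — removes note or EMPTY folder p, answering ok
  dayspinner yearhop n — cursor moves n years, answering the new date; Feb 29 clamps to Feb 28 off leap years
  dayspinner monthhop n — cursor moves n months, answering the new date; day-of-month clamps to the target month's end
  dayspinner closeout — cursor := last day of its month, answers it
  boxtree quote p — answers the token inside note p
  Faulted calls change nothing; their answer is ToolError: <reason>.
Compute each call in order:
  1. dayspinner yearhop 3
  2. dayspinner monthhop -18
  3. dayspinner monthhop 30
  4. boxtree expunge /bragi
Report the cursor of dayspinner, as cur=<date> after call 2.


~$ dayspinner yearhop n='3'
  1713-07-03
~$ dayspinner monthhop n='-18'
  1712-01-03
~$ dayspinner monthhop n='30'
  1714-07-03
~$ boxtree expunge p='/bragi'
  ok

Answer: cur=1712-01-03


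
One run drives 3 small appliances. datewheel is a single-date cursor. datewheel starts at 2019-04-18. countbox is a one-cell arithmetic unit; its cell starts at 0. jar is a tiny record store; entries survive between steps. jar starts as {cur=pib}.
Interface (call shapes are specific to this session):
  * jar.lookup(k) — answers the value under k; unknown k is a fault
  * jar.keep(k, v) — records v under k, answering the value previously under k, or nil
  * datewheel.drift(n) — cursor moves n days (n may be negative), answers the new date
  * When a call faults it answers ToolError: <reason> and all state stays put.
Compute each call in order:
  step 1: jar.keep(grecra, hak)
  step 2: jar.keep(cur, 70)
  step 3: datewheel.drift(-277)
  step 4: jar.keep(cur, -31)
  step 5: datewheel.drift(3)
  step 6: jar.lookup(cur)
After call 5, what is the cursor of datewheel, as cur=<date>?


>> jar.keep(k='grecra', v='hak')
<< nil
>> jar.keep(k='cur', v='70')
<< pib
>> datewheel.drift(n='-277')
<< 2018-07-15
>> jar.keep(k='cur', v='-31')
<< 70
>> datewheel.drift(n='3')
<< 2018-07-18
>> jar.lookup(k='cur')
<< -31

Answer: cur=2018-07-18
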